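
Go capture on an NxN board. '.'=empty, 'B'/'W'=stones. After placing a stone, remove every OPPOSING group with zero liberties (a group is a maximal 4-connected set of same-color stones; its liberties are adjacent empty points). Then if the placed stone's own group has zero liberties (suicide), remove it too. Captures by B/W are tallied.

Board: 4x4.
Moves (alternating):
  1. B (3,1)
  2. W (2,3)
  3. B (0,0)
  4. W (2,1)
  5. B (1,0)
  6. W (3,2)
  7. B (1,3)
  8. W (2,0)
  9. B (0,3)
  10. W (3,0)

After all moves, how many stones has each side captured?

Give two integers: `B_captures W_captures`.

Answer: 0 1

Derivation:
Move 1: B@(3,1) -> caps B=0 W=0
Move 2: W@(2,3) -> caps B=0 W=0
Move 3: B@(0,0) -> caps B=0 W=0
Move 4: W@(2,1) -> caps B=0 W=0
Move 5: B@(1,0) -> caps B=0 W=0
Move 6: W@(3,2) -> caps B=0 W=0
Move 7: B@(1,3) -> caps B=0 W=0
Move 8: W@(2,0) -> caps B=0 W=0
Move 9: B@(0,3) -> caps B=0 W=0
Move 10: W@(3,0) -> caps B=0 W=1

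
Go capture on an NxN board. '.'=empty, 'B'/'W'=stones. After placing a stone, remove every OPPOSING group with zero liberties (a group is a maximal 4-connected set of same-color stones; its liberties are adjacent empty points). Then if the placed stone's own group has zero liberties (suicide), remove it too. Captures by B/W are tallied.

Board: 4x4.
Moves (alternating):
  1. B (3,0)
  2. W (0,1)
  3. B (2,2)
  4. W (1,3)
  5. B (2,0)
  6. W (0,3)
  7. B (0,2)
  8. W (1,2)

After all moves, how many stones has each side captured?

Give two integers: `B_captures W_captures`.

Move 1: B@(3,0) -> caps B=0 W=0
Move 2: W@(0,1) -> caps B=0 W=0
Move 3: B@(2,2) -> caps B=0 W=0
Move 4: W@(1,3) -> caps B=0 W=0
Move 5: B@(2,0) -> caps B=0 W=0
Move 6: W@(0,3) -> caps B=0 W=0
Move 7: B@(0,2) -> caps B=0 W=0
Move 8: W@(1,2) -> caps B=0 W=1

Answer: 0 1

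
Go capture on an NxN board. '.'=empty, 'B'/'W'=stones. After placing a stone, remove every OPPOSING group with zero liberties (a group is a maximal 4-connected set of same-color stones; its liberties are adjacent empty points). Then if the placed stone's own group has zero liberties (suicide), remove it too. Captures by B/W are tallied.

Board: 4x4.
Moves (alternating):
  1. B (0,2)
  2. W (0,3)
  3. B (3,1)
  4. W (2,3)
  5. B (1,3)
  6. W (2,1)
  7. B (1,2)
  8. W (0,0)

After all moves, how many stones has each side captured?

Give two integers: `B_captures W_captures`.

Move 1: B@(0,2) -> caps B=0 W=0
Move 2: W@(0,3) -> caps B=0 W=0
Move 3: B@(3,1) -> caps B=0 W=0
Move 4: W@(2,3) -> caps B=0 W=0
Move 5: B@(1,3) -> caps B=1 W=0
Move 6: W@(2,1) -> caps B=1 W=0
Move 7: B@(1,2) -> caps B=1 W=0
Move 8: W@(0,0) -> caps B=1 W=0

Answer: 1 0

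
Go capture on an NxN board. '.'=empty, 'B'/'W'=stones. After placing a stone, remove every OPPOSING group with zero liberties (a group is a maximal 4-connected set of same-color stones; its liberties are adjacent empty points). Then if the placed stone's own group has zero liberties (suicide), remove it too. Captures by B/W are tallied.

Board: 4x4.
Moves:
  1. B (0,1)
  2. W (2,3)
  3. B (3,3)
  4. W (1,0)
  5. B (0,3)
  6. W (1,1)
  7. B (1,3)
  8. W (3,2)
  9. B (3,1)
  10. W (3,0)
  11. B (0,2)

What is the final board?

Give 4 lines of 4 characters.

Move 1: B@(0,1) -> caps B=0 W=0
Move 2: W@(2,3) -> caps B=0 W=0
Move 3: B@(3,3) -> caps B=0 W=0
Move 4: W@(1,0) -> caps B=0 W=0
Move 5: B@(0,3) -> caps B=0 W=0
Move 6: W@(1,1) -> caps B=0 W=0
Move 7: B@(1,3) -> caps B=0 W=0
Move 8: W@(3,2) -> caps B=0 W=1
Move 9: B@(3,1) -> caps B=0 W=1
Move 10: W@(3,0) -> caps B=0 W=1
Move 11: B@(0,2) -> caps B=0 W=1

Answer: .BBB
WW.B
...W
WBW.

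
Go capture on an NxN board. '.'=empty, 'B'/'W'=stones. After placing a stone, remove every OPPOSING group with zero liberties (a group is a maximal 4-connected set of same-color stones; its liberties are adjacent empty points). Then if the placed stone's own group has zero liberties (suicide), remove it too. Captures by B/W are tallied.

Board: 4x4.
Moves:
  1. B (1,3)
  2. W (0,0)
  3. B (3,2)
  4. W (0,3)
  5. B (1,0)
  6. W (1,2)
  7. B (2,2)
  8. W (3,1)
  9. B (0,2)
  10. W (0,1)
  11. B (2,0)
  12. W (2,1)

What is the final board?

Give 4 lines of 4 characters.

Answer: WWB.
B.WB
BWB.
.WB.

Derivation:
Move 1: B@(1,3) -> caps B=0 W=0
Move 2: W@(0,0) -> caps B=0 W=0
Move 3: B@(3,2) -> caps B=0 W=0
Move 4: W@(0,3) -> caps B=0 W=0
Move 5: B@(1,0) -> caps B=0 W=0
Move 6: W@(1,2) -> caps B=0 W=0
Move 7: B@(2,2) -> caps B=0 W=0
Move 8: W@(3,1) -> caps B=0 W=0
Move 9: B@(0,2) -> caps B=1 W=0
Move 10: W@(0,1) -> caps B=1 W=0
Move 11: B@(2,0) -> caps B=1 W=0
Move 12: W@(2,1) -> caps B=1 W=0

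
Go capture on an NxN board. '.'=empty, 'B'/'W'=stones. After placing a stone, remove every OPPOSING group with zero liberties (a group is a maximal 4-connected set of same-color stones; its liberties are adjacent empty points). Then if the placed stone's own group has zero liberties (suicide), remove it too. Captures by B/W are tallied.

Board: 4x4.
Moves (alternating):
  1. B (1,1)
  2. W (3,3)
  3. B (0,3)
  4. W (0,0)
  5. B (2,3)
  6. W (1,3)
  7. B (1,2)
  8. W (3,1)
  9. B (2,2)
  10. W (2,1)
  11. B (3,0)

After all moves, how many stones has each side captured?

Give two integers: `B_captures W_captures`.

Answer: 1 0

Derivation:
Move 1: B@(1,1) -> caps B=0 W=0
Move 2: W@(3,3) -> caps B=0 W=0
Move 3: B@(0,3) -> caps B=0 W=0
Move 4: W@(0,0) -> caps B=0 W=0
Move 5: B@(2,3) -> caps B=0 W=0
Move 6: W@(1,3) -> caps B=0 W=0
Move 7: B@(1,2) -> caps B=1 W=0
Move 8: W@(3,1) -> caps B=1 W=0
Move 9: B@(2,2) -> caps B=1 W=0
Move 10: W@(2,1) -> caps B=1 W=0
Move 11: B@(3,0) -> caps B=1 W=0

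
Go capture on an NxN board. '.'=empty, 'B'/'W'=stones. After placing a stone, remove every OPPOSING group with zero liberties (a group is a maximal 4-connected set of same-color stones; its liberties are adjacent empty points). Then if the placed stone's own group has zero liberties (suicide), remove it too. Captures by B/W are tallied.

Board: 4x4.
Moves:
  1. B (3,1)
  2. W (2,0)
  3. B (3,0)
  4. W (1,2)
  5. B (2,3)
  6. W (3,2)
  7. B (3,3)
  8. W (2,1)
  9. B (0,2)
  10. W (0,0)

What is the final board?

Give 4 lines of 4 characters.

Move 1: B@(3,1) -> caps B=0 W=0
Move 2: W@(2,0) -> caps B=0 W=0
Move 3: B@(3,0) -> caps B=0 W=0
Move 4: W@(1,2) -> caps B=0 W=0
Move 5: B@(2,3) -> caps B=0 W=0
Move 6: W@(3,2) -> caps B=0 W=0
Move 7: B@(3,3) -> caps B=0 W=0
Move 8: W@(2,1) -> caps B=0 W=2
Move 9: B@(0,2) -> caps B=0 W=2
Move 10: W@(0,0) -> caps B=0 W=2

Answer: W.B.
..W.
WW.B
..WB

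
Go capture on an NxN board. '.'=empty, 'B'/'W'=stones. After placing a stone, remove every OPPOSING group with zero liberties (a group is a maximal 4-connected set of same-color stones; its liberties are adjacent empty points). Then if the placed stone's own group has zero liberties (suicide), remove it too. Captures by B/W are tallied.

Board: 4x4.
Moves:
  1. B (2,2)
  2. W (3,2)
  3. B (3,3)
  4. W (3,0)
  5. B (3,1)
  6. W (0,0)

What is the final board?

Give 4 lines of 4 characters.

Answer: W...
....
..B.
WB.B

Derivation:
Move 1: B@(2,2) -> caps B=0 W=0
Move 2: W@(3,2) -> caps B=0 W=0
Move 3: B@(3,3) -> caps B=0 W=0
Move 4: W@(3,0) -> caps B=0 W=0
Move 5: B@(3,1) -> caps B=1 W=0
Move 6: W@(0,0) -> caps B=1 W=0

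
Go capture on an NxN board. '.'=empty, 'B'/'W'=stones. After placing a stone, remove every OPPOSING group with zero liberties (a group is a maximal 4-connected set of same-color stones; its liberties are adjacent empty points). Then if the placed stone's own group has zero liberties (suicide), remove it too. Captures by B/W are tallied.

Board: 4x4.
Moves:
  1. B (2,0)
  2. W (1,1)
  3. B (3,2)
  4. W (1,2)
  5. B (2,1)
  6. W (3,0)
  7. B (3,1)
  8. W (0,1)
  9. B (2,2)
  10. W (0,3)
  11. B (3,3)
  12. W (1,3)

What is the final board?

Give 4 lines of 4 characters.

Move 1: B@(2,0) -> caps B=0 W=0
Move 2: W@(1,1) -> caps B=0 W=0
Move 3: B@(3,2) -> caps B=0 W=0
Move 4: W@(1,2) -> caps B=0 W=0
Move 5: B@(2,1) -> caps B=0 W=0
Move 6: W@(3,0) -> caps B=0 W=0
Move 7: B@(3,1) -> caps B=1 W=0
Move 8: W@(0,1) -> caps B=1 W=0
Move 9: B@(2,2) -> caps B=1 W=0
Move 10: W@(0,3) -> caps B=1 W=0
Move 11: B@(3,3) -> caps B=1 W=0
Move 12: W@(1,3) -> caps B=1 W=0

Answer: .W.W
.WWW
BBB.
.BBB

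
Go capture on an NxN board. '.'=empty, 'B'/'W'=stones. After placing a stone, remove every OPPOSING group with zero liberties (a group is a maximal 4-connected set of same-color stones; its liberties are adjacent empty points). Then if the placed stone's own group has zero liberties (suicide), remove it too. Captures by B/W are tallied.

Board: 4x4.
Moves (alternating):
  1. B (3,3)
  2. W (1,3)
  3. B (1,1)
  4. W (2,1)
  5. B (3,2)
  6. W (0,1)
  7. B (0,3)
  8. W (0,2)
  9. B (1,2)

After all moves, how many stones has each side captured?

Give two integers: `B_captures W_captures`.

Move 1: B@(3,3) -> caps B=0 W=0
Move 2: W@(1,3) -> caps B=0 W=0
Move 3: B@(1,1) -> caps B=0 W=0
Move 4: W@(2,1) -> caps B=0 W=0
Move 5: B@(3,2) -> caps B=0 W=0
Move 6: W@(0,1) -> caps B=0 W=0
Move 7: B@(0,3) -> caps B=0 W=0
Move 8: W@(0,2) -> caps B=0 W=1
Move 9: B@(1,2) -> caps B=0 W=1

Answer: 0 1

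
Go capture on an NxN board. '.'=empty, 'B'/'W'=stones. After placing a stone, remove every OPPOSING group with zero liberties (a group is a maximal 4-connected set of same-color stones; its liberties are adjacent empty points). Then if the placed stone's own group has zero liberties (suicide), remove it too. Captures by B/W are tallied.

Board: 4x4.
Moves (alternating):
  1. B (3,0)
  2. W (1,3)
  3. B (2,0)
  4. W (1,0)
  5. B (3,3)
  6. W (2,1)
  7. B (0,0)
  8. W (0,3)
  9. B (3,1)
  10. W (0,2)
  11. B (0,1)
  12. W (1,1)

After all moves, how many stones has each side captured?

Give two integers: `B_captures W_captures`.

Answer: 0 2

Derivation:
Move 1: B@(3,0) -> caps B=0 W=0
Move 2: W@(1,3) -> caps B=0 W=0
Move 3: B@(2,0) -> caps B=0 W=0
Move 4: W@(1,0) -> caps B=0 W=0
Move 5: B@(3,3) -> caps B=0 W=0
Move 6: W@(2,1) -> caps B=0 W=0
Move 7: B@(0,0) -> caps B=0 W=0
Move 8: W@(0,3) -> caps B=0 W=0
Move 9: B@(3,1) -> caps B=0 W=0
Move 10: W@(0,2) -> caps B=0 W=0
Move 11: B@(0,1) -> caps B=0 W=0
Move 12: W@(1,1) -> caps B=0 W=2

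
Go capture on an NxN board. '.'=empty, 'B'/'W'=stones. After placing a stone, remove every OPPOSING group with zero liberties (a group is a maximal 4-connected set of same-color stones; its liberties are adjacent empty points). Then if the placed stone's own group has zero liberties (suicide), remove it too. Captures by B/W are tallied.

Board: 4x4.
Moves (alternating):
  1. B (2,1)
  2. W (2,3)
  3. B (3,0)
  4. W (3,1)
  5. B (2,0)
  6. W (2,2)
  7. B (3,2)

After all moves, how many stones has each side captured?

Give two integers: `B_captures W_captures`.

Answer: 1 0

Derivation:
Move 1: B@(2,1) -> caps B=0 W=0
Move 2: W@(2,3) -> caps B=0 W=0
Move 3: B@(3,0) -> caps B=0 W=0
Move 4: W@(3,1) -> caps B=0 W=0
Move 5: B@(2,0) -> caps B=0 W=0
Move 6: W@(2,2) -> caps B=0 W=0
Move 7: B@(3,2) -> caps B=1 W=0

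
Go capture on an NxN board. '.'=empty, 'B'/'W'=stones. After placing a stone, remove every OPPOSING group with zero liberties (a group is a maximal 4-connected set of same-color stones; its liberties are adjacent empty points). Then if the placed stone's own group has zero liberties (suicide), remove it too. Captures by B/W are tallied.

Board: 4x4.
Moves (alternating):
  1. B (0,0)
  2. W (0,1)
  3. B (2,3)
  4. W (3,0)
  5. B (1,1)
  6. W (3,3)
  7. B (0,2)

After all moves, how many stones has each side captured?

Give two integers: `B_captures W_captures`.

Answer: 1 0

Derivation:
Move 1: B@(0,0) -> caps B=0 W=0
Move 2: W@(0,1) -> caps B=0 W=0
Move 3: B@(2,3) -> caps B=0 W=0
Move 4: W@(3,0) -> caps B=0 W=0
Move 5: B@(1,1) -> caps B=0 W=0
Move 6: W@(3,3) -> caps B=0 W=0
Move 7: B@(0,2) -> caps B=1 W=0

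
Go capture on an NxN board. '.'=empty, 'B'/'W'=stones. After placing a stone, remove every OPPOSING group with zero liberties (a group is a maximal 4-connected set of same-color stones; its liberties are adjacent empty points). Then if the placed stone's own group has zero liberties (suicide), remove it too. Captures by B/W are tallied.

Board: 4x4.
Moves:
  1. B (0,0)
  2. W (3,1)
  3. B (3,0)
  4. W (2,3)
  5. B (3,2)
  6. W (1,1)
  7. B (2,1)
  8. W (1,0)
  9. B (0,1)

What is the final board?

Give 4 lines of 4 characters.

Move 1: B@(0,0) -> caps B=0 W=0
Move 2: W@(3,1) -> caps B=0 W=0
Move 3: B@(3,0) -> caps B=0 W=0
Move 4: W@(2,3) -> caps B=0 W=0
Move 5: B@(3,2) -> caps B=0 W=0
Move 6: W@(1,1) -> caps B=0 W=0
Move 7: B@(2,1) -> caps B=1 W=0
Move 8: W@(1,0) -> caps B=1 W=0
Move 9: B@(0,1) -> caps B=1 W=0

Answer: BB..
WW..
.B.W
B.B.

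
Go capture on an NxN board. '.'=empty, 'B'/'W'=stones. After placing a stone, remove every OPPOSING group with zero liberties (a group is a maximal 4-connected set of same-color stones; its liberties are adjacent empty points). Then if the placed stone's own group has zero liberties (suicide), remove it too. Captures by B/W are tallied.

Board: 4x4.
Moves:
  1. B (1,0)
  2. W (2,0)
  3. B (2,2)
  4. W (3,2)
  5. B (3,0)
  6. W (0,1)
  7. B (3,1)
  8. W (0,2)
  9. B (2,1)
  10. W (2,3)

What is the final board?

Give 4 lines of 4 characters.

Move 1: B@(1,0) -> caps B=0 W=0
Move 2: W@(2,0) -> caps B=0 W=0
Move 3: B@(2,2) -> caps B=0 W=0
Move 4: W@(3,2) -> caps B=0 W=0
Move 5: B@(3,0) -> caps B=0 W=0
Move 6: W@(0,1) -> caps B=0 W=0
Move 7: B@(3,1) -> caps B=0 W=0
Move 8: W@(0,2) -> caps B=0 W=0
Move 9: B@(2,1) -> caps B=1 W=0
Move 10: W@(2,3) -> caps B=1 W=0

Answer: .WW.
B...
.BBW
BBW.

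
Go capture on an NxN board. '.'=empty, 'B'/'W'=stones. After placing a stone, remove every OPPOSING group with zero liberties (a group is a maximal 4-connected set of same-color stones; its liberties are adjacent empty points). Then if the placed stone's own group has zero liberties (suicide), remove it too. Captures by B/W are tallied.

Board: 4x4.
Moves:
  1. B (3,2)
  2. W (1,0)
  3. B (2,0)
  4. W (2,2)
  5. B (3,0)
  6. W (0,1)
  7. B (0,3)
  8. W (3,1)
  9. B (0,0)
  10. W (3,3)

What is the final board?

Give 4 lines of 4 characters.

Answer: .W.B
W...
B.W.
BW.W

Derivation:
Move 1: B@(3,2) -> caps B=0 W=0
Move 2: W@(1,0) -> caps B=0 W=0
Move 3: B@(2,0) -> caps B=0 W=0
Move 4: W@(2,2) -> caps B=0 W=0
Move 5: B@(3,0) -> caps B=0 W=0
Move 6: W@(0,1) -> caps B=0 W=0
Move 7: B@(0,3) -> caps B=0 W=0
Move 8: W@(3,1) -> caps B=0 W=0
Move 9: B@(0,0) -> caps B=0 W=0
Move 10: W@(3,3) -> caps B=0 W=1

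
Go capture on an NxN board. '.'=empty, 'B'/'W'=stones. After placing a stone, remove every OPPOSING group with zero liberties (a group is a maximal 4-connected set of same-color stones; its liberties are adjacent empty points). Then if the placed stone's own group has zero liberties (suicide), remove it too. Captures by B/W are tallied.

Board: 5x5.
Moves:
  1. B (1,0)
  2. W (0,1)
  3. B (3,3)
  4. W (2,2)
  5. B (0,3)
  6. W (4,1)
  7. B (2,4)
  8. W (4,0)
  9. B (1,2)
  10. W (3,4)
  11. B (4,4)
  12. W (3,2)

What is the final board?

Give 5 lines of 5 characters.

Answer: .W.B.
B.B..
..W.B
..WB.
WW..B

Derivation:
Move 1: B@(1,0) -> caps B=0 W=0
Move 2: W@(0,1) -> caps B=0 W=0
Move 3: B@(3,3) -> caps B=0 W=0
Move 4: W@(2,2) -> caps B=0 W=0
Move 5: B@(0,3) -> caps B=0 W=0
Move 6: W@(4,1) -> caps B=0 W=0
Move 7: B@(2,4) -> caps B=0 W=0
Move 8: W@(4,0) -> caps B=0 W=0
Move 9: B@(1,2) -> caps B=0 W=0
Move 10: W@(3,4) -> caps B=0 W=0
Move 11: B@(4,4) -> caps B=1 W=0
Move 12: W@(3,2) -> caps B=1 W=0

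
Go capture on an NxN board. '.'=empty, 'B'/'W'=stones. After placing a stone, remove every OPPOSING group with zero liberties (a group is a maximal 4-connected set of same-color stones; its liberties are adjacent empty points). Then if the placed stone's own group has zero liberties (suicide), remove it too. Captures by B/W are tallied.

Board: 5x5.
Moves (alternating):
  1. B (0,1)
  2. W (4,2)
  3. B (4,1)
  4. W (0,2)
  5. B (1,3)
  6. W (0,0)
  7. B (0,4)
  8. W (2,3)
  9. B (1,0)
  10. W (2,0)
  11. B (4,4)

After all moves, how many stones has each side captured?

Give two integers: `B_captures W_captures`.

Answer: 1 0

Derivation:
Move 1: B@(0,1) -> caps B=0 W=0
Move 2: W@(4,2) -> caps B=0 W=0
Move 3: B@(4,1) -> caps B=0 W=0
Move 4: W@(0,2) -> caps B=0 W=0
Move 5: B@(1,3) -> caps B=0 W=0
Move 6: W@(0,0) -> caps B=0 W=0
Move 7: B@(0,4) -> caps B=0 W=0
Move 8: W@(2,3) -> caps B=0 W=0
Move 9: B@(1,0) -> caps B=1 W=0
Move 10: W@(2,0) -> caps B=1 W=0
Move 11: B@(4,4) -> caps B=1 W=0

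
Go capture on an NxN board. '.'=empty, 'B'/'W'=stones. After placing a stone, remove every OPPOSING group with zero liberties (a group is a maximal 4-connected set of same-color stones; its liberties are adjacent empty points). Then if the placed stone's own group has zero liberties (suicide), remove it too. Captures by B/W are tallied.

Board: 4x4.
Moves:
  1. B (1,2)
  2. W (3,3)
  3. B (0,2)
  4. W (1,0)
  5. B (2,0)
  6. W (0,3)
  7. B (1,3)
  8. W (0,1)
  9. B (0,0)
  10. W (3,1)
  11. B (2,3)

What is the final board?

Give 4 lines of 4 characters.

Answer: .WB.
W.BB
B..B
.W.W

Derivation:
Move 1: B@(1,2) -> caps B=0 W=0
Move 2: W@(3,3) -> caps B=0 W=0
Move 3: B@(0,2) -> caps B=0 W=0
Move 4: W@(1,0) -> caps B=0 W=0
Move 5: B@(2,0) -> caps B=0 W=0
Move 6: W@(0,3) -> caps B=0 W=0
Move 7: B@(1,3) -> caps B=1 W=0
Move 8: W@(0,1) -> caps B=1 W=0
Move 9: B@(0,0) -> caps B=1 W=0
Move 10: W@(3,1) -> caps B=1 W=0
Move 11: B@(2,3) -> caps B=1 W=0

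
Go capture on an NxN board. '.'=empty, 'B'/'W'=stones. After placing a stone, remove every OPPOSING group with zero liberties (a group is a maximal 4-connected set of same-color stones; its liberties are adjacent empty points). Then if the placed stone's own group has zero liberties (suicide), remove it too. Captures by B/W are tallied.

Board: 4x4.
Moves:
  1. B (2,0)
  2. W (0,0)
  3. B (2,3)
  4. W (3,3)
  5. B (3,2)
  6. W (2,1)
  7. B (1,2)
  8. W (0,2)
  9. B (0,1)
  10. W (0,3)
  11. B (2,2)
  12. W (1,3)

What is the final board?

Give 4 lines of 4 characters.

Answer: WB..
..B.
BWBB
..B.

Derivation:
Move 1: B@(2,0) -> caps B=0 W=0
Move 2: W@(0,0) -> caps B=0 W=0
Move 3: B@(2,3) -> caps B=0 W=0
Move 4: W@(3,3) -> caps B=0 W=0
Move 5: B@(3,2) -> caps B=1 W=0
Move 6: W@(2,1) -> caps B=1 W=0
Move 7: B@(1,2) -> caps B=1 W=0
Move 8: W@(0,2) -> caps B=1 W=0
Move 9: B@(0,1) -> caps B=1 W=0
Move 10: W@(0,3) -> caps B=1 W=0
Move 11: B@(2,2) -> caps B=1 W=0
Move 12: W@(1,3) -> caps B=1 W=0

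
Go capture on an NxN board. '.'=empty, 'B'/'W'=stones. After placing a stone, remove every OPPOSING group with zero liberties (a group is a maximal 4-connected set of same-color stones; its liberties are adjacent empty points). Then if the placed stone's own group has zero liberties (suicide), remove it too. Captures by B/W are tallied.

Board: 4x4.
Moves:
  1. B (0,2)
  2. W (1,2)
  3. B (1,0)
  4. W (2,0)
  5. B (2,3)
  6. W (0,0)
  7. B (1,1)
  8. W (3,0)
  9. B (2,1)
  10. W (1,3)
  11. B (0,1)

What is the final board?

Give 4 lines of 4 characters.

Answer: .BB.
BBWW
WB.B
W...

Derivation:
Move 1: B@(0,2) -> caps B=0 W=0
Move 2: W@(1,2) -> caps B=0 W=0
Move 3: B@(1,0) -> caps B=0 W=0
Move 4: W@(2,0) -> caps B=0 W=0
Move 5: B@(2,3) -> caps B=0 W=0
Move 6: W@(0,0) -> caps B=0 W=0
Move 7: B@(1,1) -> caps B=0 W=0
Move 8: W@(3,0) -> caps B=0 W=0
Move 9: B@(2,1) -> caps B=0 W=0
Move 10: W@(1,3) -> caps B=0 W=0
Move 11: B@(0,1) -> caps B=1 W=0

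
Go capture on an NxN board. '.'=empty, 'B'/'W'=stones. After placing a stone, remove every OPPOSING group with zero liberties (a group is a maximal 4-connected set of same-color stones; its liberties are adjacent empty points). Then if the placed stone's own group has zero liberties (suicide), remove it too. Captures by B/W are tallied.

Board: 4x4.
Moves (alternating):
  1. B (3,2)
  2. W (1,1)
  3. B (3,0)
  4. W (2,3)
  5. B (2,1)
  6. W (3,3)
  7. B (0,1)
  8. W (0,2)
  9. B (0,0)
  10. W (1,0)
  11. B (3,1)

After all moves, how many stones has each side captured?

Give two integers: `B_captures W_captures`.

Move 1: B@(3,2) -> caps B=0 W=0
Move 2: W@(1,1) -> caps B=0 W=0
Move 3: B@(3,0) -> caps B=0 W=0
Move 4: W@(2,3) -> caps B=0 W=0
Move 5: B@(2,1) -> caps B=0 W=0
Move 6: W@(3,3) -> caps B=0 W=0
Move 7: B@(0,1) -> caps B=0 W=0
Move 8: W@(0,2) -> caps B=0 W=0
Move 9: B@(0,0) -> caps B=0 W=0
Move 10: W@(1,0) -> caps B=0 W=2
Move 11: B@(3,1) -> caps B=0 W=2

Answer: 0 2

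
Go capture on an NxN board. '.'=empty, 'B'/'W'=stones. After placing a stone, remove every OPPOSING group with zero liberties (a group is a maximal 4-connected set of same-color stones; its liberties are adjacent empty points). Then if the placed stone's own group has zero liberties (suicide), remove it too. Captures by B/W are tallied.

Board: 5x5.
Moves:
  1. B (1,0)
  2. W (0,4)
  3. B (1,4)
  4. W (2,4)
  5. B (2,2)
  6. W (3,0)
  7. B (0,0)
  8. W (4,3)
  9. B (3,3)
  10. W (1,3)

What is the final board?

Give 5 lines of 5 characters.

Move 1: B@(1,0) -> caps B=0 W=0
Move 2: W@(0,4) -> caps B=0 W=0
Move 3: B@(1,4) -> caps B=0 W=0
Move 4: W@(2,4) -> caps B=0 W=0
Move 5: B@(2,2) -> caps B=0 W=0
Move 6: W@(3,0) -> caps B=0 W=0
Move 7: B@(0,0) -> caps B=0 W=0
Move 8: W@(4,3) -> caps B=0 W=0
Move 9: B@(3,3) -> caps B=0 W=0
Move 10: W@(1,3) -> caps B=0 W=1

Answer: B...W
B..W.
..B.W
W..B.
...W.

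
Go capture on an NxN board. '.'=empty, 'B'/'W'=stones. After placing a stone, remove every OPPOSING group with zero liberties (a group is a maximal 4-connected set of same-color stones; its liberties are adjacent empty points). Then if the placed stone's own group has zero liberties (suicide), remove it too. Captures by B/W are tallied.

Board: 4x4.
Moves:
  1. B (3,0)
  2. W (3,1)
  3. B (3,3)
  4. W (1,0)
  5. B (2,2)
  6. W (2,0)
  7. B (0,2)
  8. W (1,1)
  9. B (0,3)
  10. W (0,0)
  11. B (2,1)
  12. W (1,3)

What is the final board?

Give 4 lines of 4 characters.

Move 1: B@(3,0) -> caps B=0 W=0
Move 2: W@(3,1) -> caps B=0 W=0
Move 3: B@(3,3) -> caps B=0 W=0
Move 4: W@(1,0) -> caps B=0 W=0
Move 5: B@(2,2) -> caps B=0 W=0
Move 6: W@(2,0) -> caps B=0 W=1
Move 7: B@(0,2) -> caps B=0 W=1
Move 8: W@(1,1) -> caps B=0 W=1
Move 9: B@(0,3) -> caps B=0 W=1
Move 10: W@(0,0) -> caps B=0 W=1
Move 11: B@(2,1) -> caps B=0 W=1
Move 12: W@(1,3) -> caps B=0 W=1

Answer: W.BB
WW.W
WBB.
.W.B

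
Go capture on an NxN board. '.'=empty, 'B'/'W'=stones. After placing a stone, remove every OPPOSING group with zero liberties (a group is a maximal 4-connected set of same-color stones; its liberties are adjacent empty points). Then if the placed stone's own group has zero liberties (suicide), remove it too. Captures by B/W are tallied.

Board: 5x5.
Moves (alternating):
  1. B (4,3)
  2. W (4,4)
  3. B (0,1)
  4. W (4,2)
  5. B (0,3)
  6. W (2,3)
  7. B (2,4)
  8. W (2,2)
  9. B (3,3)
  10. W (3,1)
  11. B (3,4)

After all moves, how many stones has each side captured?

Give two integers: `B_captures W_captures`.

Move 1: B@(4,3) -> caps B=0 W=0
Move 2: W@(4,4) -> caps B=0 W=0
Move 3: B@(0,1) -> caps B=0 W=0
Move 4: W@(4,2) -> caps B=0 W=0
Move 5: B@(0,3) -> caps B=0 W=0
Move 6: W@(2,3) -> caps B=0 W=0
Move 7: B@(2,4) -> caps B=0 W=0
Move 8: W@(2,2) -> caps B=0 W=0
Move 9: B@(3,3) -> caps B=0 W=0
Move 10: W@(3,1) -> caps B=0 W=0
Move 11: B@(3,4) -> caps B=1 W=0

Answer: 1 0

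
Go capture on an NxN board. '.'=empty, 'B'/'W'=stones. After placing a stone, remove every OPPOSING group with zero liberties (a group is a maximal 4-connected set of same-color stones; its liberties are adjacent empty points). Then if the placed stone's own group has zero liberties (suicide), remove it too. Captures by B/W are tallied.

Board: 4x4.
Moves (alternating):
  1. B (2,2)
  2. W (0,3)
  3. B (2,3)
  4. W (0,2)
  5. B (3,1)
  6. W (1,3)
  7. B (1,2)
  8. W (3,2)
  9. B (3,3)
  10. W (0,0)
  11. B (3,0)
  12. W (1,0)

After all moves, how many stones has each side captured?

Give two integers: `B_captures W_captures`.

Move 1: B@(2,2) -> caps B=0 W=0
Move 2: W@(0,3) -> caps B=0 W=0
Move 3: B@(2,3) -> caps B=0 W=0
Move 4: W@(0,2) -> caps B=0 W=0
Move 5: B@(3,1) -> caps B=0 W=0
Move 6: W@(1,3) -> caps B=0 W=0
Move 7: B@(1,2) -> caps B=0 W=0
Move 8: W@(3,2) -> caps B=0 W=0
Move 9: B@(3,3) -> caps B=1 W=0
Move 10: W@(0,0) -> caps B=1 W=0
Move 11: B@(3,0) -> caps B=1 W=0
Move 12: W@(1,0) -> caps B=1 W=0

Answer: 1 0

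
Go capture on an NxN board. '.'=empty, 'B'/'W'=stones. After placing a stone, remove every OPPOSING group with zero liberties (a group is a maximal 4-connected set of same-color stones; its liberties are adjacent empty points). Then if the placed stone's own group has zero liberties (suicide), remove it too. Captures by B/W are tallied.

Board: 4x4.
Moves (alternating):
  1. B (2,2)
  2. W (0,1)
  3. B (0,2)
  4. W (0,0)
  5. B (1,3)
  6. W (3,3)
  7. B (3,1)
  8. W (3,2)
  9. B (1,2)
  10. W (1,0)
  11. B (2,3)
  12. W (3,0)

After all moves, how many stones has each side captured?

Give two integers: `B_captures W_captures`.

Move 1: B@(2,2) -> caps B=0 W=0
Move 2: W@(0,1) -> caps B=0 W=0
Move 3: B@(0,2) -> caps B=0 W=0
Move 4: W@(0,0) -> caps B=0 W=0
Move 5: B@(1,3) -> caps B=0 W=0
Move 6: W@(3,3) -> caps B=0 W=0
Move 7: B@(3,1) -> caps B=0 W=0
Move 8: W@(3,2) -> caps B=0 W=0
Move 9: B@(1,2) -> caps B=0 W=0
Move 10: W@(1,0) -> caps B=0 W=0
Move 11: B@(2,3) -> caps B=2 W=0
Move 12: W@(3,0) -> caps B=2 W=0

Answer: 2 0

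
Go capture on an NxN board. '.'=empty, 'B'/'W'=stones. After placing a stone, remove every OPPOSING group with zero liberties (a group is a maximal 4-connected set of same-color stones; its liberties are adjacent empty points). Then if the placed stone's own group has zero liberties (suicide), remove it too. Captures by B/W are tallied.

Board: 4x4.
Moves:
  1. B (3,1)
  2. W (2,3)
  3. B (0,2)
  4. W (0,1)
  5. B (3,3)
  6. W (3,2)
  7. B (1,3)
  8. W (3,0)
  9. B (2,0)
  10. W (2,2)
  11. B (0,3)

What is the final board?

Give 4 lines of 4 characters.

Move 1: B@(3,1) -> caps B=0 W=0
Move 2: W@(2,3) -> caps B=0 W=0
Move 3: B@(0,2) -> caps B=0 W=0
Move 4: W@(0,1) -> caps B=0 W=0
Move 5: B@(3,3) -> caps B=0 W=0
Move 6: W@(3,2) -> caps B=0 W=1
Move 7: B@(1,3) -> caps B=0 W=1
Move 8: W@(3,0) -> caps B=0 W=1
Move 9: B@(2,0) -> caps B=1 W=1
Move 10: W@(2,2) -> caps B=1 W=1
Move 11: B@(0,3) -> caps B=1 W=1

Answer: .WBB
...B
B.WW
.BW.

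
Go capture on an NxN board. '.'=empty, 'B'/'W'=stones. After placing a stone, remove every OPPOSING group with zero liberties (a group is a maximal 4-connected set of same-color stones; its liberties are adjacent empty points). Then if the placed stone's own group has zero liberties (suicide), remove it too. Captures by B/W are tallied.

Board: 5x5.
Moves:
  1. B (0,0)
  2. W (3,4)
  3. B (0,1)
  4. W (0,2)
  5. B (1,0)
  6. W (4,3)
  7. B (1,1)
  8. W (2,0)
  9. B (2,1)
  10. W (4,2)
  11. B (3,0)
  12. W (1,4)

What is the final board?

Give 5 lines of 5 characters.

Answer: BBW..
BB..W
.B...
B...W
..WW.

Derivation:
Move 1: B@(0,0) -> caps B=0 W=0
Move 2: W@(3,4) -> caps B=0 W=0
Move 3: B@(0,1) -> caps B=0 W=0
Move 4: W@(0,2) -> caps B=0 W=0
Move 5: B@(1,0) -> caps B=0 W=0
Move 6: W@(4,3) -> caps B=0 W=0
Move 7: B@(1,1) -> caps B=0 W=0
Move 8: W@(2,0) -> caps B=0 W=0
Move 9: B@(2,1) -> caps B=0 W=0
Move 10: W@(4,2) -> caps B=0 W=0
Move 11: B@(3,0) -> caps B=1 W=0
Move 12: W@(1,4) -> caps B=1 W=0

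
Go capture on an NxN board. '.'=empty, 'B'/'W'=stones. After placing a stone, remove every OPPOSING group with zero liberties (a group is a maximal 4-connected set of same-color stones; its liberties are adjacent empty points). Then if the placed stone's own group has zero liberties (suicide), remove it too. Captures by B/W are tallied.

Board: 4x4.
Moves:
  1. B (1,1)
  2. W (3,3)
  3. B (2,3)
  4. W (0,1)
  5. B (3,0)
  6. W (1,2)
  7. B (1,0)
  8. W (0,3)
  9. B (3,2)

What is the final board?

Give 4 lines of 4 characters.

Answer: .W.W
BBW.
...B
B.B.

Derivation:
Move 1: B@(1,1) -> caps B=0 W=0
Move 2: W@(3,3) -> caps B=0 W=0
Move 3: B@(2,3) -> caps B=0 W=0
Move 4: W@(0,1) -> caps B=0 W=0
Move 5: B@(3,0) -> caps B=0 W=0
Move 6: W@(1,2) -> caps B=0 W=0
Move 7: B@(1,0) -> caps B=0 W=0
Move 8: W@(0,3) -> caps B=0 W=0
Move 9: B@(3,2) -> caps B=1 W=0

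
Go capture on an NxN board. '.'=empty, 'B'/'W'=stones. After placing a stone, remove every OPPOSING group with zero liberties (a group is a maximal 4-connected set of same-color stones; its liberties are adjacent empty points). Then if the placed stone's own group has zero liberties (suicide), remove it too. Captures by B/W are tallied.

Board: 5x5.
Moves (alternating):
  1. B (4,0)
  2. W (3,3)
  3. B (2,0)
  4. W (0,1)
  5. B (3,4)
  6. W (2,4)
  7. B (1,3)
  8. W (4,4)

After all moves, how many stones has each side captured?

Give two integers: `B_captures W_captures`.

Move 1: B@(4,0) -> caps B=0 W=0
Move 2: W@(3,3) -> caps B=0 W=0
Move 3: B@(2,0) -> caps B=0 W=0
Move 4: W@(0,1) -> caps B=0 W=0
Move 5: B@(3,4) -> caps B=0 W=0
Move 6: W@(2,4) -> caps B=0 W=0
Move 7: B@(1,3) -> caps B=0 W=0
Move 8: W@(4,4) -> caps B=0 W=1

Answer: 0 1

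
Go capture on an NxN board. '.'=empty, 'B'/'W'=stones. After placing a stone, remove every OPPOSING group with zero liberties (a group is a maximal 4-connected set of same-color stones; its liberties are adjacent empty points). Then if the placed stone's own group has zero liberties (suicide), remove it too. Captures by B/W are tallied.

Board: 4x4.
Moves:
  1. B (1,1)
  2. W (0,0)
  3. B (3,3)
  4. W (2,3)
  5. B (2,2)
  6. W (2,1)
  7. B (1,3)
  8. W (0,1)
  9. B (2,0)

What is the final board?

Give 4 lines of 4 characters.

Answer: WW..
.B.B
BWB.
...B

Derivation:
Move 1: B@(1,1) -> caps B=0 W=0
Move 2: W@(0,0) -> caps B=0 W=0
Move 3: B@(3,3) -> caps B=0 W=0
Move 4: W@(2,3) -> caps B=0 W=0
Move 5: B@(2,2) -> caps B=0 W=0
Move 6: W@(2,1) -> caps B=0 W=0
Move 7: B@(1,3) -> caps B=1 W=0
Move 8: W@(0,1) -> caps B=1 W=0
Move 9: B@(2,0) -> caps B=1 W=0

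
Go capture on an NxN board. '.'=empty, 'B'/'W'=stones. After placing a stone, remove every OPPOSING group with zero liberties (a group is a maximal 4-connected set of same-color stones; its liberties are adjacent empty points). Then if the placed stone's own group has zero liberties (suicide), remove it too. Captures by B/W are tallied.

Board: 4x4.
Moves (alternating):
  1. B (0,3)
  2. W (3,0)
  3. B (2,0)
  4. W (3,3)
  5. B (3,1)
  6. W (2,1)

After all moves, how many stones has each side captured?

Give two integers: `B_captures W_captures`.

Move 1: B@(0,3) -> caps B=0 W=0
Move 2: W@(3,0) -> caps B=0 W=0
Move 3: B@(2,0) -> caps B=0 W=0
Move 4: W@(3,3) -> caps B=0 W=0
Move 5: B@(3,1) -> caps B=1 W=0
Move 6: W@(2,1) -> caps B=1 W=0

Answer: 1 0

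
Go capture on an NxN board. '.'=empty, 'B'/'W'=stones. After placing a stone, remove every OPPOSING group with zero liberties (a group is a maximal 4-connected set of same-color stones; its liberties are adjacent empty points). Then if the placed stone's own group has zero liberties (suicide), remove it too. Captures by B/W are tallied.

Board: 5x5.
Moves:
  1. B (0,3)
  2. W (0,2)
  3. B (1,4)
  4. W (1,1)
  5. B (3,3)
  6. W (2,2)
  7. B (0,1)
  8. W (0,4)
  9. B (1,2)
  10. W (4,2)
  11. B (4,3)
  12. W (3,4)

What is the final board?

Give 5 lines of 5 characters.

Answer: .B.B.
.WB.B
..W..
...BW
..WB.

Derivation:
Move 1: B@(0,3) -> caps B=0 W=0
Move 2: W@(0,2) -> caps B=0 W=0
Move 3: B@(1,4) -> caps B=0 W=0
Move 4: W@(1,1) -> caps B=0 W=0
Move 5: B@(3,3) -> caps B=0 W=0
Move 6: W@(2,2) -> caps B=0 W=0
Move 7: B@(0,1) -> caps B=0 W=0
Move 8: W@(0,4) -> caps B=0 W=0
Move 9: B@(1,2) -> caps B=1 W=0
Move 10: W@(4,2) -> caps B=1 W=0
Move 11: B@(4,3) -> caps B=1 W=0
Move 12: W@(3,4) -> caps B=1 W=0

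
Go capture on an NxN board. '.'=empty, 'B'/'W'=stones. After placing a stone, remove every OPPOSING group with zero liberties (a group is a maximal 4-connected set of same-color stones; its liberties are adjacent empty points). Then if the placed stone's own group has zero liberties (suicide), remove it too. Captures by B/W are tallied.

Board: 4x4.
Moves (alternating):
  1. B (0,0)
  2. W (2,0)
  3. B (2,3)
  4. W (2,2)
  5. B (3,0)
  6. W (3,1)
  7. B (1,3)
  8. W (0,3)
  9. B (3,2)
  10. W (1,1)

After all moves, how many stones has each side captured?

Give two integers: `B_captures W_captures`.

Move 1: B@(0,0) -> caps B=0 W=0
Move 2: W@(2,0) -> caps B=0 W=0
Move 3: B@(2,3) -> caps B=0 W=0
Move 4: W@(2,2) -> caps B=0 W=0
Move 5: B@(3,0) -> caps B=0 W=0
Move 6: W@(3,1) -> caps B=0 W=1
Move 7: B@(1,3) -> caps B=0 W=1
Move 8: W@(0,3) -> caps B=0 W=1
Move 9: B@(3,2) -> caps B=0 W=1
Move 10: W@(1,1) -> caps B=0 W=1

Answer: 0 1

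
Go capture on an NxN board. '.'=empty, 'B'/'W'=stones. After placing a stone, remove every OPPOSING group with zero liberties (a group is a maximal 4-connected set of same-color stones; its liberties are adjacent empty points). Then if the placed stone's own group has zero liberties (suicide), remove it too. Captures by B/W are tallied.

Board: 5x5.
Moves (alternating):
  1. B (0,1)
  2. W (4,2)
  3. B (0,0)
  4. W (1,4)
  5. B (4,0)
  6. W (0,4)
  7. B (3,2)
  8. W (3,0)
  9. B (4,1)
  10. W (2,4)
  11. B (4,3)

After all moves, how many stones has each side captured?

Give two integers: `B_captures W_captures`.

Move 1: B@(0,1) -> caps B=0 W=0
Move 2: W@(4,2) -> caps B=0 W=0
Move 3: B@(0,0) -> caps B=0 W=0
Move 4: W@(1,4) -> caps B=0 W=0
Move 5: B@(4,0) -> caps B=0 W=0
Move 6: W@(0,4) -> caps B=0 W=0
Move 7: B@(3,2) -> caps B=0 W=0
Move 8: W@(3,0) -> caps B=0 W=0
Move 9: B@(4,1) -> caps B=0 W=0
Move 10: W@(2,4) -> caps B=0 W=0
Move 11: B@(4,3) -> caps B=1 W=0

Answer: 1 0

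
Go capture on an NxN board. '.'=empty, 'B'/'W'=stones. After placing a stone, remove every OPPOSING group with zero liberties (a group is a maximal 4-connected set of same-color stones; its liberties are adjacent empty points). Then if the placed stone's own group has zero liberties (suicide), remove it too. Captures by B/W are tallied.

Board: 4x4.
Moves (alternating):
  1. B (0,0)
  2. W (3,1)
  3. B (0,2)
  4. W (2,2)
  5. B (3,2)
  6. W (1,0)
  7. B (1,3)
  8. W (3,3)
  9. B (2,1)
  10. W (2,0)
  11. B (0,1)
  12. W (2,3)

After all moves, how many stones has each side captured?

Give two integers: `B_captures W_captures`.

Answer: 0 1

Derivation:
Move 1: B@(0,0) -> caps B=0 W=0
Move 2: W@(3,1) -> caps B=0 W=0
Move 3: B@(0,2) -> caps B=0 W=0
Move 4: W@(2,2) -> caps B=0 W=0
Move 5: B@(3,2) -> caps B=0 W=0
Move 6: W@(1,0) -> caps B=0 W=0
Move 7: B@(1,3) -> caps B=0 W=0
Move 8: W@(3,3) -> caps B=0 W=1
Move 9: B@(2,1) -> caps B=0 W=1
Move 10: W@(2,0) -> caps B=0 W=1
Move 11: B@(0,1) -> caps B=0 W=1
Move 12: W@(2,3) -> caps B=0 W=1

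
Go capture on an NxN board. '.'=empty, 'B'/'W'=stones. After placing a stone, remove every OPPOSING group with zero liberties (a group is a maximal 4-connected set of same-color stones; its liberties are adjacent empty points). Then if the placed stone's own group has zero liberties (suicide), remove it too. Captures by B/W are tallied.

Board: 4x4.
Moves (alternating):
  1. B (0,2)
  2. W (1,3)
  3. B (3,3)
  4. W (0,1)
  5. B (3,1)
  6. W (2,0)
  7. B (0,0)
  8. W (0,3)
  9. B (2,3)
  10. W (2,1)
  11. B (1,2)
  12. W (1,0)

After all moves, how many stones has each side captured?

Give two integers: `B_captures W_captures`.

Answer: 2 1

Derivation:
Move 1: B@(0,2) -> caps B=0 W=0
Move 2: W@(1,3) -> caps B=0 W=0
Move 3: B@(3,3) -> caps B=0 W=0
Move 4: W@(0,1) -> caps B=0 W=0
Move 5: B@(3,1) -> caps B=0 W=0
Move 6: W@(2,0) -> caps B=0 W=0
Move 7: B@(0,0) -> caps B=0 W=0
Move 8: W@(0,3) -> caps B=0 W=0
Move 9: B@(2,3) -> caps B=0 W=0
Move 10: W@(2,1) -> caps B=0 W=0
Move 11: B@(1,2) -> caps B=2 W=0
Move 12: W@(1,0) -> caps B=2 W=1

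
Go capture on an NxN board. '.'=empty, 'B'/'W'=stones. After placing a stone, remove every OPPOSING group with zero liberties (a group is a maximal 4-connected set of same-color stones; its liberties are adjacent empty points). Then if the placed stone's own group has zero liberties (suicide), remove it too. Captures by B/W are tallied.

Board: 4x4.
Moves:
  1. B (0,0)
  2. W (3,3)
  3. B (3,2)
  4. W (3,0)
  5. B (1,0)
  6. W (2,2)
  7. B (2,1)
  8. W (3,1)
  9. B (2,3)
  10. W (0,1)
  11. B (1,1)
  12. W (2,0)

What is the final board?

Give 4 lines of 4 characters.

Move 1: B@(0,0) -> caps B=0 W=0
Move 2: W@(3,3) -> caps B=0 W=0
Move 3: B@(3,2) -> caps B=0 W=0
Move 4: W@(3,0) -> caps B=0 W=0
Move 5: B@(1,0) -> caps B=0 W=0
Move 6: W@(2,2) -> caps B=0 W=0
Move 7: B@(2,1) -> caps B=0 W=0
Move 8: W@(3,1) -> caps B=0 W=1
Move 9: B@(2,3) -> caps B=0 W=1
Move 10: W@(0,1) -> caps B=0 W=1
Move 11: B@(1,1) -> caps B=0 W=1
Move 12: W@(2,0) -> caps B=0 W=1

Answer: BW..
BB..
WBWB
WW.W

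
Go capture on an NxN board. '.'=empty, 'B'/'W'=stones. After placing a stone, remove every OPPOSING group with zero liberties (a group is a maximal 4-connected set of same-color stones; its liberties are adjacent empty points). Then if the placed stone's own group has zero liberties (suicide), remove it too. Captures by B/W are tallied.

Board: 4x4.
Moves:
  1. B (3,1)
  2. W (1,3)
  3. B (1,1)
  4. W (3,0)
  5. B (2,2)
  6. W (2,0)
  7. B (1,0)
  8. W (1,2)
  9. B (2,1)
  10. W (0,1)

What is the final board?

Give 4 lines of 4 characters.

Answer: .W..
BBWW
.BB.
.B..

Derivation:
Move 1: B@(3,1) -> caps B=0 W=0
Move 2: W@(1,3) -> caps B=0 W=0
Move 3: B@(1,1) -> caps B=0 W=0
Move 4: W@(3,0) -> caps B=0 W=0
Move 5: B@(2,2) -> caps B=0 W=0
Move 6: W@(2,0) -> caps B=0 W=0
Move 7: B@(1,0) -> caps B=0 W=0
Move 8: W@(1,2) -> caps B=0 W=0
Move 9: B@(2,1) -> caps B=2 W=0
Move 10: W@(0,1) -> caps B=2 W=0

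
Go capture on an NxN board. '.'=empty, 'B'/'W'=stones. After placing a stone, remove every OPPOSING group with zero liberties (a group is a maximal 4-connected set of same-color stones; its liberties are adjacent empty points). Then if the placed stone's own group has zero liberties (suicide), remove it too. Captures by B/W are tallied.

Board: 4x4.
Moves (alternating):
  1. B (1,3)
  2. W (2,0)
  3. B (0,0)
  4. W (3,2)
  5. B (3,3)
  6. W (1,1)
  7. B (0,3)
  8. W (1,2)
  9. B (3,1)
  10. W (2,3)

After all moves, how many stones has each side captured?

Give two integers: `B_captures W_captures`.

Move 1: B@(1,3) -> caps B=0 W=0
Move 2: W@(2,0) -> caps B=0 W=0
Move 3: B@(0,0) -> caps B=0 W=0
Move 4: W@(3,2) -> caps B=0 W=0
Move 5: B@(3,3) -> caps B=0 W=0
Move 6: W@(1,1) -> caps B=0 W=0
Move 7: B@(0,3) -> caps B=0 W=0
Move 8: W@(1,2) -> caps B=0 W=0
Move 9: B@(3,1) -> caps B=0 W=0
Move 10: W@(2,3) -> caps B=0 W=1

Answer: 0 1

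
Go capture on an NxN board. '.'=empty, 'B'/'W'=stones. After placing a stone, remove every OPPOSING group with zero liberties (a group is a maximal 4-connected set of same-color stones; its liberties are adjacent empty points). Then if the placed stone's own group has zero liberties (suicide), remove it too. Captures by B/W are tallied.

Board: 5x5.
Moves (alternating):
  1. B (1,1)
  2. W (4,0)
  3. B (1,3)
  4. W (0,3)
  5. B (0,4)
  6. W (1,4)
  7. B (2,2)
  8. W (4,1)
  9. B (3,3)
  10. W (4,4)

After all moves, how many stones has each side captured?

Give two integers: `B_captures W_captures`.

Move 1: B@(1,1) -> caps B=0 W=0
Move 2: W@(4,0) -> caps B=0 W=0
Move 3: B@(1,3) -> caps B=0 W=0
Move 4: W@(0,3) -> caps B=0 W=0
Move 5: B@(0,4) -> caps B=0 W=0
Move 6: W@(1,4) -> caps B=0 W=1
Move 7: B@(2,2) -> caps B=0 W=1
Move 8: W@(4,1) -> caps B=0 W=1
Move 9: B@(3,3) -> caps B=0 W=1
Move 10: W@(4,4) -> caps B=0 W=1

Answer: 0 1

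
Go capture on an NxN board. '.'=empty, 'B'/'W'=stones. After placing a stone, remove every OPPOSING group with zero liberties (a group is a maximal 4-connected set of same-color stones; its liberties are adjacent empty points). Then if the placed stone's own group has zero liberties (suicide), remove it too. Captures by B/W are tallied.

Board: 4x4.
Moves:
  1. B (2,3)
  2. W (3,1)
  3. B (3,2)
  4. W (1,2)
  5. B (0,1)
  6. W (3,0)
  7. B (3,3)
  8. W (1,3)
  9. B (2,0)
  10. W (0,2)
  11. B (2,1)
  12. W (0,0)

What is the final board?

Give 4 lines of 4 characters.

Move 1: B@(2,3) -> caps B=0 W=0
Move 2: W@(3,1) -> caps B=0 W=0
Move 3: B@(3,2) -> caps B=0 W=0
Move 4: W@(1,2) -> caps B=0 W=0
Move 5: B@(0,1) -> caps B=0 W=0
Move 6: W@(3,0) -> caps B=0 W=0
Move 7: B@(3,3) -> caps B=0 W=0
Move 8: W@(1,3) -> caps B=0 W=0
Move 9: B@(2,0) -> caps B=0 W=0
Move 10: W@(0,2) -> caps B=0 W=0
Move 11: B@(2,1) -> caps B=2 W=0
Move 12: W@(0,0) -> caps B=2 W=0

Answer: WBW.
..WW
BB.B
..BB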